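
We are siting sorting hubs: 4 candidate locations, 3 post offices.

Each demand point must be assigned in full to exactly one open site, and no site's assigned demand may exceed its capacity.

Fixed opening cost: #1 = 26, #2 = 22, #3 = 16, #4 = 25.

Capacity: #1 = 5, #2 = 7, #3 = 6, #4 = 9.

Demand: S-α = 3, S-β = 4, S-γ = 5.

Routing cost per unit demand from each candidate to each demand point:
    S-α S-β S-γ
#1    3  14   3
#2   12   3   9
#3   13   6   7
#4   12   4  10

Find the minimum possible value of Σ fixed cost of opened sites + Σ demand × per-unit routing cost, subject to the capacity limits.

111

Open {#1, #2}; cheapest assignment that respects the capacities:
  #1 (cap 5, load 5): S-γ — cost 5×3 = 15
  #2 (cap 7, load 7): S-α, S-β — cost 3×12 + 4×3 = 48
  Shipping 63, fixed 48 → total 111.
  Any other capacity-feasible assignment to {#1, #2} ships for at least 63.
Compare {#1, #4}: its best feasible assignment gives total 118.
Compare {#1, #2, #3}: its best feasible assignment gives total 120.
Every other set of open sites that can feasibly serve all demand totals ≥ 118 even under its best assignment. Minimum: 111.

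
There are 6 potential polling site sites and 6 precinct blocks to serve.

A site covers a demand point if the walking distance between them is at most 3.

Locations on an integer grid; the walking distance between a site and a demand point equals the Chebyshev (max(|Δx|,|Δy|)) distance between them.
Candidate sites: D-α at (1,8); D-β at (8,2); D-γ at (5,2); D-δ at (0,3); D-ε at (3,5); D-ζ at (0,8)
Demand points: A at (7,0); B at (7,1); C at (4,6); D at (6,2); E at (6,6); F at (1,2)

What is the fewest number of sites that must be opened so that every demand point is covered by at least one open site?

2

Coverage sets (demand points within 3 of each site):
  D-α: {C}
  D-β: {A, B, D}
  D-γ: {A, B, D}
  D-δ: {F}
  D-ε: {C, D, E, F}
  D-ζ: {}
No single site covers all 6 demand points.
But {D-β, D-ε} covers everything, so the minimum is 2.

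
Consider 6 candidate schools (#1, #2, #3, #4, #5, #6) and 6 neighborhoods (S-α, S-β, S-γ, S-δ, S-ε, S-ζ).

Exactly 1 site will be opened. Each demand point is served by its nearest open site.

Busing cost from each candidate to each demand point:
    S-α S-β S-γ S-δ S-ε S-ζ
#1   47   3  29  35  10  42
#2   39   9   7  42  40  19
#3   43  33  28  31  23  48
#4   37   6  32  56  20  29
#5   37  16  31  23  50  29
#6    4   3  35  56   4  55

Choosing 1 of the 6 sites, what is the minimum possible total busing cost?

Open {#2}.
  S-α→#2 39, S-β→#2 9, S-γ→#2 7, S-δ→#2 42, S-ε→#2 40, S-ζ→#2 19  ⇒ total 156.
Compare {#6}: total 157.
Compare {#1}: total 166.
No size-1 selection does better; minimum is 156.

156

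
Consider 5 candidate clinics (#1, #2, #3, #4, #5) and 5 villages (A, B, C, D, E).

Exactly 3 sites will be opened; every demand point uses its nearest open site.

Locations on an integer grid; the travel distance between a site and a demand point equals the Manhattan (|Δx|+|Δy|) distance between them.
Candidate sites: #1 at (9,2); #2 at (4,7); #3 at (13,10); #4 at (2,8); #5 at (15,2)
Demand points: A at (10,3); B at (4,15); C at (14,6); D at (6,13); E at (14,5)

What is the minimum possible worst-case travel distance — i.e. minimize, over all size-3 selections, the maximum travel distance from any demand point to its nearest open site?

8

Open {#1, #2, #3}.
  Farthest demand point is B at travel distance 8 (to #2); all others are ≤ 8.
With {#1, #2, #5} the worst case is 8.
With {#2, #3, #5} the worst case is 8.
No size-3 selection achieves below 8.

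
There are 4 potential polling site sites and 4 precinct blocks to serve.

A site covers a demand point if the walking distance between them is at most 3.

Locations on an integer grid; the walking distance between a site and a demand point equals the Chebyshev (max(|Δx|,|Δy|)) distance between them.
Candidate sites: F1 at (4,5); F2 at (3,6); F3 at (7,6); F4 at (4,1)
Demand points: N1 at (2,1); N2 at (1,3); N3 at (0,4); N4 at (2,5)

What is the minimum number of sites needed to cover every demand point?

2

Coverage sets (demand points within 3 of each site):
  F1: {N2, N4}
  F2: {N2, N3, N4}
  F3: {}
  F4: {N1, N2}
No single site covers all 4 demand points.
But {F2, F4} covers everything, so the minimum is 2.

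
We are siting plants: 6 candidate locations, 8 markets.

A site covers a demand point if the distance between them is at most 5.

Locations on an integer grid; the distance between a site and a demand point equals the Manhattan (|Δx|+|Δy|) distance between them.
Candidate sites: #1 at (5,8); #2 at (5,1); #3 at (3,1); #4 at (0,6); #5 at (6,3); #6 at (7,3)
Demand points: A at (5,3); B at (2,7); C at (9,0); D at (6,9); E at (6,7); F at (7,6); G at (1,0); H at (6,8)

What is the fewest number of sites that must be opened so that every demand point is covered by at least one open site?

Coverage sets (demand points within 5 of each site):
  #1: {A, B, D, E, F, H}
  #2: {A, C, G}
  #3: {A, G}
  #4: {B}
  #5: {A, E, F, H}
  #6: {A, C, E, F}
No single site covers all 8 demand points.
But {#1, #2} covers everything, so the minimum is 2.

2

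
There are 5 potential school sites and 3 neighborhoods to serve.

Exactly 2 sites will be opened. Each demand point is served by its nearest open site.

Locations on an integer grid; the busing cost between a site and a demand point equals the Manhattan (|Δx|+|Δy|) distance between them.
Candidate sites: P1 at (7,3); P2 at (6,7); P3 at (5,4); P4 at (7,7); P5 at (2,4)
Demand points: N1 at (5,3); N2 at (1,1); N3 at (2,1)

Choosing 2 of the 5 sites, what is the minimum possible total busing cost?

8

Open {P3, P5}.
  N1→P3 1, N2→P5 4, N3→P5 3  ⇒ total 8.
Compare {P1, P5}: total 9.
Compare {P2, P5}: total 11.
No size-2 selection does better; minimum is 8.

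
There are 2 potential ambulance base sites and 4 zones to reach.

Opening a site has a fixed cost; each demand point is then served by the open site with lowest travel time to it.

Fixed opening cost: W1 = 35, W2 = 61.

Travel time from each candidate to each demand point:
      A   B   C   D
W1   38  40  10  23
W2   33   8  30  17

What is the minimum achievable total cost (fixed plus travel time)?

146

Open {W1}: assign each demand point to its cheapest open site.
  A→W1 38, B→W1 40, C→W1 10, D→W1 23
  travel time 111, fixed 35 → total 146.
Compare {W2}: travel time 88 + fixed 61 = 149.
Compare {W1, W2}: travel time 68 + fixed 96 = 164.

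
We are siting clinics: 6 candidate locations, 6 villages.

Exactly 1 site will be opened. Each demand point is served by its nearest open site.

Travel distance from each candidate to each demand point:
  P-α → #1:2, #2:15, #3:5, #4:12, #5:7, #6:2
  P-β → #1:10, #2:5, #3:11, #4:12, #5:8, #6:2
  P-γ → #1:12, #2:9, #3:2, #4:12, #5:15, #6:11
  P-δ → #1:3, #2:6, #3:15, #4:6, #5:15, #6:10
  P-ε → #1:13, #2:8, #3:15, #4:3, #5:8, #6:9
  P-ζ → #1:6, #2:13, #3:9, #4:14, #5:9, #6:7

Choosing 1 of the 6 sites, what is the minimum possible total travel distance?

43

Open {P-α}.
  #1→P-α 2, #2→P-α 15, #3→P-α 5, #4→P-α 12, #5→P-α 7, #6→P-α 2  ⇒ total 43.
Compare {P-β}: total 48.
Compare {P-δ}: total 55.
No size-1 selection does better; minimum is 43.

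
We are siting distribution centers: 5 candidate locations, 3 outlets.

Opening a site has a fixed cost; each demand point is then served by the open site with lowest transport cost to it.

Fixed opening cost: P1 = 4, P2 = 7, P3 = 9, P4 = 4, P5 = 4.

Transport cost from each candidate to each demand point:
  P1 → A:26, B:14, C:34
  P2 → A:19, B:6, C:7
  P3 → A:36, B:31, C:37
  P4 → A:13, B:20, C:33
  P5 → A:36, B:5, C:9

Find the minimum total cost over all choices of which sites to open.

Open {P4, P5}: assign each demand point to its cheapest open site.
  A→P4 13, B→P5 5, C→P5 9
  transport cost 27, fixed 8 → total 35.
Compare {P2, P4}: transport cost 26 + fixed 11 = 37.
Compare {P2}: transport cost 32 + fixed 7 = 39.
Compare {P1, P4, P5}: transport cost 27 + fixed 12 = 39.
All other subsets cost ≥ 37. Minimum total cost: 35.

35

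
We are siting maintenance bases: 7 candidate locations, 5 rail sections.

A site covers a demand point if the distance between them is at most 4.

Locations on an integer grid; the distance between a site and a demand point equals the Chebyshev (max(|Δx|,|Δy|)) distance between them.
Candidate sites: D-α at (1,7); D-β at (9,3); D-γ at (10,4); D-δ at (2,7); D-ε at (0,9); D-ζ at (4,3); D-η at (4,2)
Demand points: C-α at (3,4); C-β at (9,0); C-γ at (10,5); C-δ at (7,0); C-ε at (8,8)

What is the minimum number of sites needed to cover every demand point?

2

Coverage sets (demand points within 4 of each site):
  D-α: {C-α}
  D-β: {C-β, C-γ, C-δ}
  D-γ: {C-β, C-γ, C-δ, C-ε}
  D-δ: {C-α}
  D-ε: {}
  D-ζ: {C-α, C-δ}
  D-η: {C-α, C-δ}
No single site covers all 5 demand points.
But {D-α, D-γ} covers everything, so the minimum is 2.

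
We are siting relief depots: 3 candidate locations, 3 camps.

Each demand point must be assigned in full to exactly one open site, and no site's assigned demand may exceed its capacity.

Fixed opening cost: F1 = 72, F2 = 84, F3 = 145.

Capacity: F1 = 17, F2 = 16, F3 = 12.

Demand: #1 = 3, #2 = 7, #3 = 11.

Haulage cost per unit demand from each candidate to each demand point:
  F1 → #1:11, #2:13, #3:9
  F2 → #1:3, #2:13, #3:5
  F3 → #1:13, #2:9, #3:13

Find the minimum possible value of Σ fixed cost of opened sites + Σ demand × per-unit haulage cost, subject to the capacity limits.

311

Open {F1, F2}; cheapest assignment that respects the capacities:
  F1 (cap 17, load 7): #2 — cost 7×13 = 91
  F2 (cap 16, load 14): #1, #3 — cost 3×3 + 11×5 = 64
  Shipping 155, fixed 156 → total 311.
  Any other capacity-feasible assignment to {F1, F2} ships for at least 155.
Compare {F2, F3}: its best feasible assignment gives total 356.
Compare {F1, F3}: its best feasible assignment gives total 412.
Every other set of open sites that can feasibly serve all demand totals ≥ 356 even under its best assignment. Minimum: 311.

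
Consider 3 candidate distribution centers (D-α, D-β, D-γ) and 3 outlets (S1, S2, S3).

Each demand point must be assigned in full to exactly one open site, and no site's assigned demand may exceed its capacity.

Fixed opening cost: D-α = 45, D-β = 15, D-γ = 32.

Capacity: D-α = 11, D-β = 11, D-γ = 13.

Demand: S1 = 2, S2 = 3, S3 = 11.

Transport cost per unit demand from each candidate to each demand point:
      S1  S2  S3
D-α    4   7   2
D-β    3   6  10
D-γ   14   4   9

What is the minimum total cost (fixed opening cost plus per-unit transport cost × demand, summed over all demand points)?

Open {D-α, D-β}; cheapest assignment that respects the capacities:
  D-α (cap 11, load 11): S3 — cost 11×2 = 22
  D-β (cap 11, load 5): S1, S2 — cost 2×3 + 3×6 = 24
  Shipping 46, fixed 60 → total 106.
  Any other capacity-feasible assignment to {D-α, D-β} ships for at least 46.
Compare {D-α, D-β, D-γ}: its best feasible assignment gives total 132.
Compare {D-α, D-γ}: its best feasible assignment gives total 139.
Every other set of open sites that can feasibly serve all demand totals ≥ 132 even under its best assignment. Minimum: 106.

106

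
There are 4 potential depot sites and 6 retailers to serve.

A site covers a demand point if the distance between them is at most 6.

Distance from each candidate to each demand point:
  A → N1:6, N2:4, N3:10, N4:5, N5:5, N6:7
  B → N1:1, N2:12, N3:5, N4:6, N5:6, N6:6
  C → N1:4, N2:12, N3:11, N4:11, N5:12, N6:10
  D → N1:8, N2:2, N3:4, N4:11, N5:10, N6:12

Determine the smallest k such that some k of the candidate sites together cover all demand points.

2

Coverage sets (demand points within 6 of each site):
  A: {N1, N2, N4, N5}
  B: {N1, N3, N4, N5, N6}
  C: {N1}
  D: {N2, N3}
No single site covers all 6 demand points.
But {A, B} covers everything, so the minimum is 2.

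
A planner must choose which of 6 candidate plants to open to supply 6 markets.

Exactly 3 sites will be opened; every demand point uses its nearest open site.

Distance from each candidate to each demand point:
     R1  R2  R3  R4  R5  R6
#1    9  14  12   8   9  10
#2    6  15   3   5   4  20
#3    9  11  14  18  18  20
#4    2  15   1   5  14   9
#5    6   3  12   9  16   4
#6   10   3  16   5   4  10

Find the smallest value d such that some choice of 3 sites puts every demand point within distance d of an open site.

Open {#2, #4, #5}.
  Farthest demand point is R4 at distance 5 (to #2); all others are ≤ 5.
With {#4, #5, #6} the worst case is 5.
With {#1, #2, #5} the worst case is 6.
No size-3 selection achieves below 5.

5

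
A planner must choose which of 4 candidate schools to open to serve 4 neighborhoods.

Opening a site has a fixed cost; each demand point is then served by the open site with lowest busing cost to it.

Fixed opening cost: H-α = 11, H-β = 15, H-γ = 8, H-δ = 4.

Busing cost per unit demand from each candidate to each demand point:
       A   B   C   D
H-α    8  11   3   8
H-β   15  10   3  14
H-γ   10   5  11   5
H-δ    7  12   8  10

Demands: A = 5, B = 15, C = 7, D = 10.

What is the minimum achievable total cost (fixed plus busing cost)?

Open {H-α, H-γ, H-δ}: assign each demand point to its cheapest open site.
  A→H-δ 5×7=35, B→H-γ 15×5=75, C→H-α 7×3=21, D→H-γ 10×5=50
  busing cost 181, fixed 23 → total 204.
Compare {H-α, H-γ}: busing cost 186 + fixed 19 = 205.
Compare {H-β, H-γ, H-δ}: busing cost 181 + fixed 27 = 208.
Compare {H-β, H-γ}: busing cost 196 + fixed 23 = 219.
All other subsets cost ≥ 205. Minimum total cost: 204.

204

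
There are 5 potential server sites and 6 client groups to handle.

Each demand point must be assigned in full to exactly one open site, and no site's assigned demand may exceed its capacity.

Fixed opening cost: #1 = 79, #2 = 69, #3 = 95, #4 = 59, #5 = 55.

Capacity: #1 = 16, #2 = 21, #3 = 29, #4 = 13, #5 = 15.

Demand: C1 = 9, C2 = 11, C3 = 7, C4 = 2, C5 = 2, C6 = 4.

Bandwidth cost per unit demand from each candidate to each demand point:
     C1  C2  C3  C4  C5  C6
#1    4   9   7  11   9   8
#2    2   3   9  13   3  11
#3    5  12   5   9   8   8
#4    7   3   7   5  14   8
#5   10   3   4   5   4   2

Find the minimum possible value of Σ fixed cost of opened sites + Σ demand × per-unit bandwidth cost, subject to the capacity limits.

Open {#2, #5}; cheapest assignment that respects the capacities:
  #2 (cap 21, load 20): C1, C2 — cost 9×2 + 11×3 = 51
  #5 (cap 15, load 15): C3, C4, C5, C6 — cost 7×4 + 2×5 + 2×4 + 4×2 = 54
  Shipping 105, fixed 124 → total 229.
  Any other capacity-feasible assignment to {#2, #5} ships for at least 105.
Compare {#2, #4, #5}: its best feasible assignment gives total 286.
Compare {#3, #5}: its best feasible assignment gives total 305.
Every other set of open sites that can feasibly serve all demand totals ≥ 286 even under its best assignment. Minimum: 229.

229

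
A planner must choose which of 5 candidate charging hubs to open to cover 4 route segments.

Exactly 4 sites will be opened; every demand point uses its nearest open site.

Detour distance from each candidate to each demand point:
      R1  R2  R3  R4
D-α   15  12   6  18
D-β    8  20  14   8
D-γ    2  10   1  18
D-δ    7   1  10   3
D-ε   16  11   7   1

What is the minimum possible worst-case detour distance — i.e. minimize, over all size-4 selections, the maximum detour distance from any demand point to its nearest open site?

Open {D-α, D-γ, D-δ, D-ε}.
  Farthest demand point is R1 at detour distance 2 (to D-γ); all others are ≤ 2.
With {D-β, D-γ, D-δ, D-ε} the worst case is 2.
With {D-α, D-β, D-γ, D-δ} the worst case is 3.
No size-4 selection achieves below 2.

2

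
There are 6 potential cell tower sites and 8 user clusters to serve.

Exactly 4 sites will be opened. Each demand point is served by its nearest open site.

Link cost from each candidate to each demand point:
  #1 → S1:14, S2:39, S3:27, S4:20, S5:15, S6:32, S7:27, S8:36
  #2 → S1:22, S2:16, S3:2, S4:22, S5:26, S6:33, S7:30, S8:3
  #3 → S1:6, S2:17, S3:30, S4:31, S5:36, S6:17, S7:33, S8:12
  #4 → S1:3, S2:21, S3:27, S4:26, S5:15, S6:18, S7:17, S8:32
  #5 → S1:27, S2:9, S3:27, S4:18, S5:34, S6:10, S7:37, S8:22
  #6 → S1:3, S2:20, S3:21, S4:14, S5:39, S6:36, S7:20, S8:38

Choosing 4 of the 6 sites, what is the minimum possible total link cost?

73

Open {#2, #4, #5, #6}.
  S1→#4 3, S2→#5 9, S3→#2 2, S4→#6 14, S5→#4 15, S6→#5 10, S7→#4 17, S8→#2 3  ⇒ total 73.
Compare {#1, #2, #5, #6}: total 76.
Compare {#1, #2, #4, #5}: total 77.
No size-4 selection does better; minimum is 73.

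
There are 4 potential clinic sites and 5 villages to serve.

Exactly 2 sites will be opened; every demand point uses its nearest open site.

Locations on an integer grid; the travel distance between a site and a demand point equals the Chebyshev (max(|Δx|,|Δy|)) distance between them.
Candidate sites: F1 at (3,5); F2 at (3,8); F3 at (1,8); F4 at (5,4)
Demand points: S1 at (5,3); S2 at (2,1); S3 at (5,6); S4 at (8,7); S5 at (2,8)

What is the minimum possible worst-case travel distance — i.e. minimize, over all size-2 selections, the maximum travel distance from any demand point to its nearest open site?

Open {F1, F4}.
  Farthest demand point is S2 at travel distance 3 (to F4); all others are ≤ 3.
With {F2, F4} the worst case is 3.
With {F3, F4} the worst case is 3.
No size-2 selection achieves below 3.

3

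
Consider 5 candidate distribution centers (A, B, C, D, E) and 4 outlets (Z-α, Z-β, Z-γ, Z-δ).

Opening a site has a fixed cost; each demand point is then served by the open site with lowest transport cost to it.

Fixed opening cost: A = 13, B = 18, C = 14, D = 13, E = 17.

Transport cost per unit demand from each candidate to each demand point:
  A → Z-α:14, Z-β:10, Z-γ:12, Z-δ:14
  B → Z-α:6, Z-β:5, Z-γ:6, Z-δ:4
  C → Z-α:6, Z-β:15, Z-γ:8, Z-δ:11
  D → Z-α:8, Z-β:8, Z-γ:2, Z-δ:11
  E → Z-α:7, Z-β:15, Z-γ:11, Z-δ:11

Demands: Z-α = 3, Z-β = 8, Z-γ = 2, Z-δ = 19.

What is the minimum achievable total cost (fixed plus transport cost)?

164

Open {B}: assign each demand point to its cheapest open site.
  Z-α→B 3×6=18, Z-β→B 8×5=40, Z-γ→B 2×6=12, Z-δ→B 19×4=76
  transport cost 146, fixed 18 → total 164.
Compare {B, D}: transport cost 138 + fixed 31 = 169.
Compare {A, B}: transport cost 146 + fixed 31 = 177.
Compare {B, C}: transport cost 146 + fixed 32 = 178.
All other subsets cost ≥ 169. Minimum total cost: 164.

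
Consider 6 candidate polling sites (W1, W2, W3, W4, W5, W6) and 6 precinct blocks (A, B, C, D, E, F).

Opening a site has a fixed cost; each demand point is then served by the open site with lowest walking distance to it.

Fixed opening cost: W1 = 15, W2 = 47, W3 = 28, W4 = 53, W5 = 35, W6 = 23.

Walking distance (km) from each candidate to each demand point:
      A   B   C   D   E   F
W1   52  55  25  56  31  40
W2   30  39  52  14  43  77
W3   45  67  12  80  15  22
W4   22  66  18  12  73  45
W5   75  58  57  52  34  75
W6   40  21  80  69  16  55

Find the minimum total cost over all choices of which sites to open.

207

Open {W2, W3}: assign each demand point to its cheapest open site.
  A→W2 30, B→W2 39, C→W3 12, D→W2 14, E→W3 15, F→W3 22
  walking distance 132, fixed 75 → total 207.
Compare {W3, W4, W6}: walking distance 104 + fixed 104 = 208.
Compare {W4, W6}: walking distance 134 + fixed 76 = 210.
Compare {W2, W3, W6}: walking distance 114 + fixed 98 = 212.
All other subsets cost ≥ 208. Minimum total cost: 207.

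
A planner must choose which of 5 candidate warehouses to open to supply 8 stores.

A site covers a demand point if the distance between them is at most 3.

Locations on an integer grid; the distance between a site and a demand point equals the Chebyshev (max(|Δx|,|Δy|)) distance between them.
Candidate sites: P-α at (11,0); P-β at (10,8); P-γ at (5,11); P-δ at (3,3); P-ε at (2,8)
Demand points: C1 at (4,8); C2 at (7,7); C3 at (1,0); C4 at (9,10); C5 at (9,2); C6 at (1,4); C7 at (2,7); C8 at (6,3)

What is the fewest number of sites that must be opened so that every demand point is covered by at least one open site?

4

Coverage sets (demand points within 3 of each site):
  P-α: {C5}
  P-β: {C2, C4}
  P-γ: {C1}
  P-δ: {C3, C6, C8}
  P-ε: {C1, C7}
No 3 sites suffice: every size-3 union leaves at least one demand point uncovered.
But {P-α, P-β, P-δ, P-ε} covers everything, so the minimum is 4.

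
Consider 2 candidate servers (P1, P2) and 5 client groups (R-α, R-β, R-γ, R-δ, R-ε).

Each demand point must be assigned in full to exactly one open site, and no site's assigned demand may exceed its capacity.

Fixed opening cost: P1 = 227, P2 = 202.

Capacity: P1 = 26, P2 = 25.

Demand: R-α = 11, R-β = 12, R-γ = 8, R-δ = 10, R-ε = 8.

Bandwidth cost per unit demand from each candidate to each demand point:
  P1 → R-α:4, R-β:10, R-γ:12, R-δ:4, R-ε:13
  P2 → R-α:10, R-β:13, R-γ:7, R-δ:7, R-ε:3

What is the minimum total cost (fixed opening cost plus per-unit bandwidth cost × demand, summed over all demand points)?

Open {P1, P2}; cheapest assignment that respects the capacities:
  P1 (cap 26, load 26): R-γ, R-δ, R-ε — cost 8×12 + 10×4 + 8×13 = 240
  P2 (cap 25, load 23): R-α, R-β — cost 11×10 + 12×13 = 266
  Shipping 506, fixed 429 → total 935.
  Any other capacity-feasible assignment to {P1, P2} ships for at least 506.
Total demand is 49 and no other set of sites has combined capacity ≥ 49, so {P1, P2} is the only feasible choice of open sites. Minimum: 935.

935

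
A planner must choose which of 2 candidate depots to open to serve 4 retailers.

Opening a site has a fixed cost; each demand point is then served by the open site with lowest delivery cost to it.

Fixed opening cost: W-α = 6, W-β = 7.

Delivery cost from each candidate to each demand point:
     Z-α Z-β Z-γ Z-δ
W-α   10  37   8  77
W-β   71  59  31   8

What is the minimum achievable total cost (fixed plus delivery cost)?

Open {W-α, W-β}: assign each demand point to its cheapest open site.
  Z-α→W-α 10, Z-β→W-α 37, Z-γ→W-α 8, Z-δ→W-β 8
  delivery cost 63, fixed 13 → total 76.
Compare {W-α}: delivery cost 132 + fixed 6 = 138.
Compare {W-β}: delivery cost 169 + fixed 7 = 176.

76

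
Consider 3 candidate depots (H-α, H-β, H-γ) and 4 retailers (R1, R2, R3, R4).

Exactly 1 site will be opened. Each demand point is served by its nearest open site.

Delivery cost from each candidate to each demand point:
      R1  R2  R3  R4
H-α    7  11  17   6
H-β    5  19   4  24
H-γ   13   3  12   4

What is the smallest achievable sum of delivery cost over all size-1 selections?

32

Open {H-γ}.
  R1→H-γ 13, R2→H-γ 3, R3→H-γ 12, R4→H-γ 4  ⇒ total 32.
Compare {H-α}: total 41.
Compare {H-β}: total 52.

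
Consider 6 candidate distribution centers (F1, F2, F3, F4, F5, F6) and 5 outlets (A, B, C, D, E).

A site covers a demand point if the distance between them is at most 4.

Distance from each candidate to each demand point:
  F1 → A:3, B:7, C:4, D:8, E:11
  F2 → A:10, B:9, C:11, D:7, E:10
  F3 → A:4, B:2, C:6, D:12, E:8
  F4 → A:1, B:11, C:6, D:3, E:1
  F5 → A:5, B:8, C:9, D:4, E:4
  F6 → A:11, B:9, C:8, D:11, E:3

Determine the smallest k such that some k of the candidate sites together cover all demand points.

Coverage sets (demand points within 4 of each site):
  F1: {A, C}
  F2: {}
  F3: {A, B}
  F4: {A, D, E}
  F5: {D, E}
  F6: {E}
No 2 sites suffice: every size-2 union leaves at least one demand point uncovered.
But {F1, F3, F4} covers everything, so the minimum is 3.

3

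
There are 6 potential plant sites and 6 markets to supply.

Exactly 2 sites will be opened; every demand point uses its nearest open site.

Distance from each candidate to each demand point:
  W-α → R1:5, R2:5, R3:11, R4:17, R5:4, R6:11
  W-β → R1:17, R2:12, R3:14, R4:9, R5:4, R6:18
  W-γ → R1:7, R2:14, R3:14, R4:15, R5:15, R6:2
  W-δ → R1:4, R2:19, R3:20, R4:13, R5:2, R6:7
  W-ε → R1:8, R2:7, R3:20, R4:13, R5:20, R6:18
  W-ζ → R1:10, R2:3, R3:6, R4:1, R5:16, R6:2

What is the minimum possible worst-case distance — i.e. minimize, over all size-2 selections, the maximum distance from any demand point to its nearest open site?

6

Open {W-α, W-ζ}.
  Farthest demand point is R3 at distance 6 (to W-ζ); all others are ≤ 6.
With {W-δ, W-ζ} the worst case is 6.
With {W-β, W-ζ} the worst case is 10.
No size-2 selection achieves below 6.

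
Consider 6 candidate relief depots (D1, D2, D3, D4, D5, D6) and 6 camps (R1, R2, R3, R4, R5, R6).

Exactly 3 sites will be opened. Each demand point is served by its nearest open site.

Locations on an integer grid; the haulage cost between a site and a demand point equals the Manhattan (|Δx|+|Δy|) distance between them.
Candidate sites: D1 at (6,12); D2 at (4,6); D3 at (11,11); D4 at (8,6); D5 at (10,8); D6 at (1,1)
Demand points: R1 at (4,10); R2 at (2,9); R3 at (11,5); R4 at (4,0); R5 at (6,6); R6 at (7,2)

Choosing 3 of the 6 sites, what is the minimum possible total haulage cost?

24

Open {D2, D4, D6}.
  R1→D2 4, R2→D2 5, R3→D4 4, R4→D6 4, R5→D2 2, R6→D4 5  ⇒ total 24.
Compare {D1, D2, D4}: total 26.
Compare {D1, D4, D6}: total 26.
No size-3 selection does better; minimum is 24.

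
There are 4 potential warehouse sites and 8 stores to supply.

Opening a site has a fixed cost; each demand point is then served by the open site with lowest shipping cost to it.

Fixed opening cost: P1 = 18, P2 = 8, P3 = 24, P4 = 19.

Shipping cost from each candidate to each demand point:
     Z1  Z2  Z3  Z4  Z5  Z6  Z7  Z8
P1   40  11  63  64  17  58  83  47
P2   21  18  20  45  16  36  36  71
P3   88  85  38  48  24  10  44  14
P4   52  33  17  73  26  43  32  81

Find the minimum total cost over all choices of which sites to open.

212

Open {P2, P3}: assign each demand point to its cheapest open site.
  Z1→P2 21, Z2→P2 18, Z3→P2 20, Z4→P2 45, Z5→P2 16, Z6→P3 10, Z7→P2 36, Z8→P3 14
  shipping cost 180, fixed 32 → total 212.
Compare {P1, P2, P3}: shipping cost 173 + fixed 50 = 223.
Compare {P2, P3, P4}: shipping cost 173 + fixed 51 = 224.
Compare {P1, P2, P3, P4}: shipping cost 166 + fixed 69 = 235.
All other subsets cost ≥ 223. Minimum total cost: 212.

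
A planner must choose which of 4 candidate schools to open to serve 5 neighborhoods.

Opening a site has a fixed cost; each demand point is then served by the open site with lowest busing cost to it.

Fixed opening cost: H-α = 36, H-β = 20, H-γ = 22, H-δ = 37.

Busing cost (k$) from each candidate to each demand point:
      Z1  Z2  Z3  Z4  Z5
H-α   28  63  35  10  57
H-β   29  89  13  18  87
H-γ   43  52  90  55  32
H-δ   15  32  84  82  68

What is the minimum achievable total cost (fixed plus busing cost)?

Open {H-β, H-γ}: assign each demand point to its cheapest open site.
  Z1→H-β 29, Z2→H-γ 52, Z3→H-β 13, Z4→H-β 18, Z5→H-γ 32
  busing cost 144, fixed 42 → total 186.
Compare {H-β, H-γ, H-δ}: busing cost 110 + fixed 79 = 189.
Compare {H-β, H-δ}: busing cost 146 + fixed 57 = 203.
Compare {H-α, H-β, H-γ}: busing cost 135 + fixed 78 = 213.
All other subsets cost ≥ 189. Minimum total cost: 186.

186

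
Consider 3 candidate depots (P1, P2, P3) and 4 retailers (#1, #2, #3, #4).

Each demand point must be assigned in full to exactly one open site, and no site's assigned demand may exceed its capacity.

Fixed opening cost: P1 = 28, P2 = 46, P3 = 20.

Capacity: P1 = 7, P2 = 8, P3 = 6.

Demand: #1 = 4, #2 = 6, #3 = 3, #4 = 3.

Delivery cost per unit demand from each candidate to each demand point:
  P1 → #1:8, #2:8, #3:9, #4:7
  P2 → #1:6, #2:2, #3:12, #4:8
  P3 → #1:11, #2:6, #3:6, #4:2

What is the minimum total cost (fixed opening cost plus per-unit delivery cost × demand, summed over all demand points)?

162

Open {P1, P2, P3}; cheapest assignment that respects the capacities:
  P1 (cap 7, load 4): #1 — cost 4×8 = 32
  P2 (cap 8, load 6): #2 — cost 6×2 = 12
  P3 (cap 6, load 6): #3, #4 — cost 3×6 + 3×2 = 24
  Shipping 68, fixed 94 → total 162.
  Any other capacity-feasible assignment to {P1, P2, P3} ships for at least 68.
Total demand is 16 and no other set of sites has combined capacity ≥ 16, so {P1, P2, P3} is the only feasible choice of open sites. Minimum: 162.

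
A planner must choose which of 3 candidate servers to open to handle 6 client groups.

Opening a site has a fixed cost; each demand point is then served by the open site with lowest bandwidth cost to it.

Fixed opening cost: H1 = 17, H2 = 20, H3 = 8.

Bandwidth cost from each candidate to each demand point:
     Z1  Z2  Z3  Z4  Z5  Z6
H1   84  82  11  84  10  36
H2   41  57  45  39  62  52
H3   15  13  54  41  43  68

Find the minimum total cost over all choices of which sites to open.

Open {H1, H3}: assign each demand point to its cheapest open site.
  Z1→H3 15, Z2→H3 13, Z3→H1 11, Z4→H3 41, Z5→H1 10, Z6→H1 36
  bandwidth cost 126, fixed 25 → total 151.
Compare {H1, H2, H3}: bandwidth cost 124 + fixed 45 = 169.
Compare {H1, H2}: bandwidth cost 194 + fixed 37 = 231.
Compare {H2, H3}: bandwidth cost 207 + fixed 28 = 235.
All other subsets cost ≥ 169. Minimum total cost: 151.

151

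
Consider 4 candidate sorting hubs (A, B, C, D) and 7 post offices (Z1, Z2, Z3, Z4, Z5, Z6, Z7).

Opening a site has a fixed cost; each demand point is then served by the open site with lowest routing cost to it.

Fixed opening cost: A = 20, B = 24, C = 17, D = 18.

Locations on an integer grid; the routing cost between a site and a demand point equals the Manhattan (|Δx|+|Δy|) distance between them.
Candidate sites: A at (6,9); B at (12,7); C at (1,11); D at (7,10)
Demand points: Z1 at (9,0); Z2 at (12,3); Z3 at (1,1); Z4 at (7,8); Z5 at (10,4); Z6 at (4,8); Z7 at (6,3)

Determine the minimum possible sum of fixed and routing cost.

Open {A}: assign each demand point to its cheapest open site.
  Z1→A 12, Z2→A 12, Z3→A 13, Z4→A 2, Z5→A 9, Z6→A 3, Z7→A 6
  routing cost 57, fixed 20 → total 77.
Compare {D}: routing cost 63 + fixed 18 = 81.
Compare {B}: routing cost 61 + fixed 24 = 85.
Compare {A, B}: routing cost 43 + fixed 44 = 87.
All other subsets cost ≥ 81. Minimum total cost: 77.

77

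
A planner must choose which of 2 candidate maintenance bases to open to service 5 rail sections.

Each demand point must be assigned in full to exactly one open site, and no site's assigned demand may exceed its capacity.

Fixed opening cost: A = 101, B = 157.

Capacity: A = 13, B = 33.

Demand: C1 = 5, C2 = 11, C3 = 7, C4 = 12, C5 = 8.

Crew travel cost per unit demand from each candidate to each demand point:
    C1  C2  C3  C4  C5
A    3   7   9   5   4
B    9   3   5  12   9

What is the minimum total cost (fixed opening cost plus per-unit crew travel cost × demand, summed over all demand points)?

503

Open {A, B}; cheapest assignment that respects the capacities:
  A (cap 13, load 12): C4 — cost 12×5 = 60
  B (cap 33, load 31): C1, C2, C3, C5 — cost 5×9 + 11×3 + 7×5 + 8×9 = 185
  Shipping 245, fixed 258 → total 503.
  Any other capacity-feasible assignment to {A, B} ships for at least 245.
Total demand is 43 and no other set of sites has combined capacity ≥ 43, so {A, B} is the only feasible choice of open sites. Minimum: 503.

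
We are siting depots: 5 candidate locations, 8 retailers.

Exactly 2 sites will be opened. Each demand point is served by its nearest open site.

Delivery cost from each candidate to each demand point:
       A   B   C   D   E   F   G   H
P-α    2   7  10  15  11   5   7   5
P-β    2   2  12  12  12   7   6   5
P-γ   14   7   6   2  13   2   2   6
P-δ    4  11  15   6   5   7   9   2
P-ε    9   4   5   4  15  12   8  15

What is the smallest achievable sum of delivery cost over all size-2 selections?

Open {P-γ, P-δ}.
  A→P-δ 4, B→P-γ 7, C→P-γ 6, D→P-γ 2, E→P-δ 5, F→P-γ 2, G→P-γ 2, H→P-δ 2  ⇒ total 30.
Compare {P-β, P-γ}: total 33.
Compare {P-α, P-γ}: total 37.
No size-2 selection does better; minimum is 30.

30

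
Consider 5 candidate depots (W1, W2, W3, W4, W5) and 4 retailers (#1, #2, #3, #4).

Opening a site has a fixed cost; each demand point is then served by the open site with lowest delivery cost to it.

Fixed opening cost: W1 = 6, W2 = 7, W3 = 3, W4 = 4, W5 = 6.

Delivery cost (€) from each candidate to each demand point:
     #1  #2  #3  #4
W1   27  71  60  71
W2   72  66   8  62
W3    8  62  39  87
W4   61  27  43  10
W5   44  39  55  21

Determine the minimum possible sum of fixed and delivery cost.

Open {W2, W3, W4}: assign each demand point to its cheapest open site.
  #1→W3 8, #2→W4 27, #3→W2 8, #4→W4 10
  delivery cost 53, fixed 14 → total 67.
Compare {W1, W2, W3, W4}: delivery cost 53 + fixed 20 = 73.
Compare {W2, W3, W4, W5}: delivery cost 53 + fixed 20 = 73.
Compare {W1, W2, W3, W4, W5}: delivery cost 53 + fixed 26 = 79.
All other subsets cost ≥ 73. Minimum total cost: 67.

67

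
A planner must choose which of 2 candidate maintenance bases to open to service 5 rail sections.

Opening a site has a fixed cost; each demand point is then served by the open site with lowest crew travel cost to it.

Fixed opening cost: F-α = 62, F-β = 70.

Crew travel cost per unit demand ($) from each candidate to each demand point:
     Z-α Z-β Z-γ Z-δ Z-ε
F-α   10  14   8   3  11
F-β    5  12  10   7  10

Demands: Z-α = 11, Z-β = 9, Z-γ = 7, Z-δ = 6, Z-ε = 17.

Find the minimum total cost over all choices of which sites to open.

Open {F-β}: assign each demand point to its cheapest open site.
  Z-α→F-β 11×5=55, Z-β→F-β 9×12=108, Z-γ→F-β 7×10=70, Z-δ→F-β 6×7=42, Z-ε→F-β 17×10=170
  crew travel cost 445, fixed 70 → total 515.
Compare {F-α, F-β}: crew travel cost 407 + fixed 132 = 539.
Compare {F-α}: crew travel cost 497 + fixed 62 = 559.

515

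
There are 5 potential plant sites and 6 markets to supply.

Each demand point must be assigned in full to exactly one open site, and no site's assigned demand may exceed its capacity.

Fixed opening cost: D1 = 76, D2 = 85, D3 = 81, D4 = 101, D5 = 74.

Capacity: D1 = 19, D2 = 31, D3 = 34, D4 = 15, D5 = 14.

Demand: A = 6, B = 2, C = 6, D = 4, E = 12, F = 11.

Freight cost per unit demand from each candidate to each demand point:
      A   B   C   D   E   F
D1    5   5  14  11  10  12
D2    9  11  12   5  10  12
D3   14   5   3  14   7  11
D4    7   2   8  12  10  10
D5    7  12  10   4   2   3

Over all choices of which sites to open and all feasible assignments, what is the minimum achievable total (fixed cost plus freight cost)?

440

Open {D3, D5}; cheapest assignment that respects the capacities:
  D3 (cap 34, load 30): A, B, C, D, E — cost 6×14 + 2×5 + 6×3 + 4×14 + 12×7 = 252
  D5 (cap 14, load 11): F — cost 11×3 = 33
  Shipping 285, fixed 155 → total 440.
  Any other capacity-feasible assignment to {D3, D5} ships for at least 285.
Compare {D1, D3, D5}: its best feasible assignment gives total 450.
Compare {D2, D3, D5}: its best feasible assignment gives total 459.
Every other set of open sites that can feasibly serve all demand totals ≥ 450 even under its best assignment. Minimum: 440.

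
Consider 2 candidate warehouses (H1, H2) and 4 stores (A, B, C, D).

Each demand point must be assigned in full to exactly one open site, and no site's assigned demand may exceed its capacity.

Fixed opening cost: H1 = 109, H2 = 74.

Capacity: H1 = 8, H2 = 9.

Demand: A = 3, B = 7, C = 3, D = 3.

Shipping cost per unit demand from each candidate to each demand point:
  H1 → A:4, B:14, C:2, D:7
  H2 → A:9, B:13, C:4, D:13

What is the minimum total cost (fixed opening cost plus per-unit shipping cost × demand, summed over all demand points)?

359

Open {H1, H2}; cheapest assignment that respects the capacities:
  H1 (cap 8, load 7): B — cost 7×14 = 98
  H2 (cap 9, load 9): A, C, D — cost 3×9 + 3×4 + 3×13 = 78
  Shipping 176, fixed 183 → total 359.
  Any other capacity-feasible assignment to {H1, H2} ships for at least 176.
Total demand is 16 and no other set of sites has combined capacity ≥ 16, so {H1, H2} is the only feasible choice of open sites. Minimum: 359.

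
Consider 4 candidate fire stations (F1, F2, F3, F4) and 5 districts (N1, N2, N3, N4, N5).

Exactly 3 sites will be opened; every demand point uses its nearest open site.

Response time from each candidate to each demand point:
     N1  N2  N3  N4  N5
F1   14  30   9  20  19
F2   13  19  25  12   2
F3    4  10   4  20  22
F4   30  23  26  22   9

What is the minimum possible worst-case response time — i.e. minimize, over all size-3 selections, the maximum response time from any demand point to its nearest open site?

12

Open {F1, F2, F3}.
  Farthest demand point is N4 at response time 12 (to F2); all others are ≤ 12.
With {F2, F3, F4} the worst case is 12.
With {F1, F2, F4} the worst case is 19.
No size-3 selection achieves below 12.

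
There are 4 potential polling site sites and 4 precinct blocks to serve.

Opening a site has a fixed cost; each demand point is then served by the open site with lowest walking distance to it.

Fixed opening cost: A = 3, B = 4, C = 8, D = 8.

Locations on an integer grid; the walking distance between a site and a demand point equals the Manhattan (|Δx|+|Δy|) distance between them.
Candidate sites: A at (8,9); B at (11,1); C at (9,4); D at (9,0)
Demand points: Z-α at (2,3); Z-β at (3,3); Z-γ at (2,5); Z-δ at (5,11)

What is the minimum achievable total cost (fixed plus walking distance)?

39

Open {A, C}: assign each demand point to its cheapest open site.
  Z-α→C 8, Z-β→C 7, Z-γ→C 8, Z-δ→A 5
  walking distance 28, fixed 11 → total 39.
Compare {A}: walking distance 38 + fixed 3 = 41.
Compare {C}: walking distance 34 + fixed 8 = 42.
Compare {A, B}: walking distance 36 + fixed 7 = 43.
All other subsets cost ≥ 41. Minimum total cost: 39.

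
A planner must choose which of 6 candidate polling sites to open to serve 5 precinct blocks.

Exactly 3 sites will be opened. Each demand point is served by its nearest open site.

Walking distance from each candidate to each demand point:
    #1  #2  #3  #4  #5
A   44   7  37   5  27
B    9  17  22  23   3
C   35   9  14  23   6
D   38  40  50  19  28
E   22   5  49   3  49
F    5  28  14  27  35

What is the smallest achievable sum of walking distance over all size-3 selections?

30

Open {B, E, F}.
  #1→F 5, #2→E 5, #3→F 14, #4→E 3, #5→B 3  ⇒ total 30.
Compare {C, E, F}: total 33.
Compare {A, B, F}: total 34.
No size-3 selection does better; minimum is 30.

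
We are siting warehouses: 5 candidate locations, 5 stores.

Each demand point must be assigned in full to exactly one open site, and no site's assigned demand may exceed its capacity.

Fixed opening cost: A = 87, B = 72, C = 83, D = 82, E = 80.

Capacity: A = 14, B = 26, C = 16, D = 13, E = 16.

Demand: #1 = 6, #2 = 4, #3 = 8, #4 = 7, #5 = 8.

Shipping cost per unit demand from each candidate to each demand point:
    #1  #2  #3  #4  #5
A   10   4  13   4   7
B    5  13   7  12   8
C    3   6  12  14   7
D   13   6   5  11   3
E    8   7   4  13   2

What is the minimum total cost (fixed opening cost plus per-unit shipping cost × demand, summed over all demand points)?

353

Open {A, B}; cheapest assignment that respects the capacities:
  A (cap 14, load 11): #2, #4 — cost 4×4 + 7×4 = 44
  B (cap 26, load 22): #1, #3, #5 — cost 6×5 + 8×7 + 8×8 = 150
  Shipping 194, fixed 159 → total 353.
  Any other capacity-feasible assignment to {A, B} ships for at least 194.
Compare {A, C, E}: its best feasible assignment gives total 360.
Compare {A, B, E}: its best feasible assignment gives total 361.
Every other set of open sites that can feasibly serve all demand totals ≥ 360 even under its best assignment. Minimum: 353.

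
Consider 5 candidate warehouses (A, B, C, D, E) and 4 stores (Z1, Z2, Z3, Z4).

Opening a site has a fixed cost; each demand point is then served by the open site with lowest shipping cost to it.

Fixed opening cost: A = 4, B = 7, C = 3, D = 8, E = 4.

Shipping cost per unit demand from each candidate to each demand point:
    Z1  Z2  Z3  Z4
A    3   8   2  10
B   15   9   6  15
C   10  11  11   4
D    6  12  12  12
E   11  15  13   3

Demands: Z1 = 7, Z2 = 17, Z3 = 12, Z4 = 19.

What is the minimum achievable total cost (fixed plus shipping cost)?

Open {A, E}: assign each demand point to its cheapest open site.
  Z1→A 7×3=21, Z2→A 17×8=136, Z3→A 12×2=24, Z4→E 19×3=57
  shipping cost 238, fixed 8 → total 246.
Compare {A, C, E}: shipping cost 238 + fixed 11 = 249.
Compare {A, B, E}: shipping cost 238 + fixed 15 = 253.
Compare {A, D, E}: shipping cost 238 + fixed 16 = 254.
All other subsets cost ≥ 249. Minimum total cost: 246.

246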